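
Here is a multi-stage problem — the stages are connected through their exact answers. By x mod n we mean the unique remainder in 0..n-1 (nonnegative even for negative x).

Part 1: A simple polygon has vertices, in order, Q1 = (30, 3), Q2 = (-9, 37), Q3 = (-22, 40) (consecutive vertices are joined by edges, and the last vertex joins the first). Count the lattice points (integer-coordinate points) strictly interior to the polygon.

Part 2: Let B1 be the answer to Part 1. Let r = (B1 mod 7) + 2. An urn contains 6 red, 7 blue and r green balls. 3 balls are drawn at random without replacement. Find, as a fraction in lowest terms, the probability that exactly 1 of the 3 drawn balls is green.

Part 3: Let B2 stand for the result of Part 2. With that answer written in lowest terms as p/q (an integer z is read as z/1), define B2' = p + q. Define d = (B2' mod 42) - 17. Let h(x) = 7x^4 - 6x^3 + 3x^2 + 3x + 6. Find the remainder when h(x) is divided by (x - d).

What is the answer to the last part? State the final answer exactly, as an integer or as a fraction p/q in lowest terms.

88

Part 1: cross terms: (30*37 - -9*3)=1137, (-9*40 - -22*37)=454, (-22*3 - 30*40)=-1266; twice the area = |325| = 325; area = 325/2; boundary points = 1 + 1 + 1 = 3; strictly interior points = area - boundary/2 + 1 = 162; answer 162
Part 2: B1 = 162; r = 3; total draws C(16,3) = 560; favorable C(3,1)*C(13,2) = 234; P = 117/280; answer 117/280
Part 3: B2 = 117/280; threaded value p + q = 397; d = 2; remainder = value at the root: 7*(2)^4 - 6*(2)^3 + 3*(2)^2 + 3*(2)^1 + 6 = (112) + (-48) + (12) + (6) + (6) = 88; answer 88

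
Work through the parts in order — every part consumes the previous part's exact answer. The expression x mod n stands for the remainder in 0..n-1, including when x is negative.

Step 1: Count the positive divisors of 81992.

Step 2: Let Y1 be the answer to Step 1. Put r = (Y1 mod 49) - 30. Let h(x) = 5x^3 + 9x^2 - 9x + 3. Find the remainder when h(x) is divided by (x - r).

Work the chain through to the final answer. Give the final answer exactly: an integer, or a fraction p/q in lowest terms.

-11827

Step 1: 81992 = 2^3 * 37 * 277; number of divisors = (3+1) * (1+1) * (1+1) = 16; answer 16
Step 2: Y1 = 16; r = -14; remainder = value at the root: 5*(-14)^3 + 9*(-14)^2 - 9*(-14)^1 + 3 = (-13720) + (1764) + (126) + (3) = -11827; answer -11827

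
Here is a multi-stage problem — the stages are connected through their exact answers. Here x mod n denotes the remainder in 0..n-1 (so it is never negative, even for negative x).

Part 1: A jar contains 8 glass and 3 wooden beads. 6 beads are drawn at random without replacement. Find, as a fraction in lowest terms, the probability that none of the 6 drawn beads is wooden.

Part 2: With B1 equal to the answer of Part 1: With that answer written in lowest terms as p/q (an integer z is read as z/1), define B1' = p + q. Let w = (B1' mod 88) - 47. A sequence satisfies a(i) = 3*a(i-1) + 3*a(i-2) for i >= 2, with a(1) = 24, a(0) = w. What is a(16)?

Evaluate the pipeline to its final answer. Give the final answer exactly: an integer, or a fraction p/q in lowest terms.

5767433928

Part 1: total draws C(11,6) = 462; favorable C(8,6) = 28; P = 2/33; answer 2/33
Part 2: B1 = 2/33; threaded value p + q = 35; w = -12; a(2) = 3*(24) + 3*(-12) = 36; iterating: a(2)=36, a(3)=180, a(4)=648, a(5)=2484, a(6)=9396, a(7)=35640, a(8)=135108, a(9)=512244, a(10)=1942056, a(11)=7362900, a(12)=27914868, a(13)=105833304, a(14)=401244516, a(15)=1521233460, a(16)=5767433928; answer 5767433928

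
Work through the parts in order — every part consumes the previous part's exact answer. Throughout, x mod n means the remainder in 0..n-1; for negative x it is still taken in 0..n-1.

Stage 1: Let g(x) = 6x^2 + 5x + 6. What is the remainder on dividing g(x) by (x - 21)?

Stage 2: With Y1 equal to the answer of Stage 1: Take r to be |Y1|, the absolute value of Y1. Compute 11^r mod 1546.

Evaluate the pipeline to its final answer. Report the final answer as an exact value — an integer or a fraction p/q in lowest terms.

997

Stage 1: remainder = value at the root: 6*(21)^2 + 5*(21)^1 + 6 = (2646) + (105) + (6) = 2757; answer 2757
Stage 2: Y1 = 2757; r = 2757; squarings mod 1546: 11^1=11, 11^2=121, 11^4=727, 11^8=1343, 11^16=1013, 11^32=1171, 11^64=1485, 11^128=629, 11^256=1411, 11^512=1219, 11^1024=255, 11^2048=93; 11^2757 = 11^1 * 11^4 * 11^64 * 11^128 * 11^512 * 11^2048 = 997 (mod 1546); answer 997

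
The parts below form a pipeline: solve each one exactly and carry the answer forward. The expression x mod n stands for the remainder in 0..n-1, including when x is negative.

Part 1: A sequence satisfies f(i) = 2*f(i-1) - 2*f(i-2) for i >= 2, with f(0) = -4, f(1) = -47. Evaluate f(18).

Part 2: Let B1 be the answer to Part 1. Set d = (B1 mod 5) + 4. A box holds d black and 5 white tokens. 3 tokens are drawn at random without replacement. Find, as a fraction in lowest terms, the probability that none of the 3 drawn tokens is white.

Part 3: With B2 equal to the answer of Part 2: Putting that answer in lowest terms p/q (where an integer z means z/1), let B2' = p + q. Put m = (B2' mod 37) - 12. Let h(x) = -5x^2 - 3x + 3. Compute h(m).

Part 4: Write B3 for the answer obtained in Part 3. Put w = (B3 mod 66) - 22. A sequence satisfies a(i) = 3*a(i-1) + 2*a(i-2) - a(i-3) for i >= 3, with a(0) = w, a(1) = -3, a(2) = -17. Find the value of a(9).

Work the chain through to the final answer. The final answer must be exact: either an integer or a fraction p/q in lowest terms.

Part 1: f(2) = 2*(-47) - 2*(-4) = -86; iterating: f(2)=-86, f(3)=-78, f(4)=16, f(5)=188, f(6)=344, f(7)=312, f(8)=-64, f(9)=-752, f(10)=-1376, f(11)=-1248, f(12)=256, f(13)=3008, f(14)=5504, f(15)=4992, f(16)=-1024, f(17)=-12032, f(18)=-22016; answer -22016
Part 2: B1 = -22016; d = 8; total draws C(13,3) = 286; favorable C(8,3) = 56; P = 28/143; answer 28/143
Part 3: B2 = 28/143; threaded value p + q = 171; m = 11; -5*(11)^2 - 3*(11)^1 + 3 = (-605) + (-33) + (3) = -635; answer -635
Part 4: B3 = -635; w = 3; a(3) = 3*(-17) + 2*(-3) - 1*(3) = -60; iterating: a(3)=-60, a(4)=-211, a(5)=-736, a(6)=-2570, a(7)=-8971, a(8)=-31317, a(9)=-109323; answer -109323

-109323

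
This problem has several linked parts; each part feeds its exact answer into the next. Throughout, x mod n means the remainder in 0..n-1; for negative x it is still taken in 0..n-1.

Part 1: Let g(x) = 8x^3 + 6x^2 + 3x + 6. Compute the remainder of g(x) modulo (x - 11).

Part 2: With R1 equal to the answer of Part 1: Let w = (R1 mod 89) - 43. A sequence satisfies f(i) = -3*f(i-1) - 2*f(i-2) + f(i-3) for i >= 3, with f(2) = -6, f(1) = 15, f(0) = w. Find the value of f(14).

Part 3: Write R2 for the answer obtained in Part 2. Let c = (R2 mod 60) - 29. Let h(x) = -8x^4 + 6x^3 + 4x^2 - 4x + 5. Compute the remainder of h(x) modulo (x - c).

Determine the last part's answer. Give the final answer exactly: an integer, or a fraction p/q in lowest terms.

-3028845

Part 1: remainder = value at the root: 8*(11)^3 + 6*(11)^2 + 3*(11)^1 + 6 = (10648) + (726) + (33) + (6) = 11413; answer 11413
Part 2: R1 = 11413; w = -22; f(3) = -3*(-6) - 2*(15) + 1*(-22) = -34; iterating: f(3)=-34, f(4)=129, f(5)=-325, f(6)=683, f(7)=-1270, f(8)=2119, f(9)=-3134, f(10)=3894, f(11)=-3295, f(12)=-1037, f(13)=13595, f(14)=-42006; answer -42006
Part 3: R2 = -42006; c = 25; remainder = value at the root: -8*(25)^4 + 6*(25)^3 + 4*(25)^2 - 4*(25)^1 + 5 = (-3125000) + (93750) + (2500) + (-100) + (5) = -3028845; answer -3028845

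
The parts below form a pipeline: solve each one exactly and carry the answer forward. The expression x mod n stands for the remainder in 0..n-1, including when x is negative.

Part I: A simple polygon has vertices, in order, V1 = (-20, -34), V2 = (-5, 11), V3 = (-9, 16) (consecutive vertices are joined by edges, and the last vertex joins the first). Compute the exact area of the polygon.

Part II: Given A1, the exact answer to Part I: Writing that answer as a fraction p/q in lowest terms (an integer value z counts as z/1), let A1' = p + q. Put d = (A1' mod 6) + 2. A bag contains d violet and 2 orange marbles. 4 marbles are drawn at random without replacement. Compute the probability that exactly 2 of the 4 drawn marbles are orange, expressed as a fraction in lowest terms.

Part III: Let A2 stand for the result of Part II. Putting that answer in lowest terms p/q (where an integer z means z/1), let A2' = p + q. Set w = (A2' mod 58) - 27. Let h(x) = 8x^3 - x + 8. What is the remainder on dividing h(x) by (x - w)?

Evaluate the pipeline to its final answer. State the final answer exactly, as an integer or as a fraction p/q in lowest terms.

Part I: cross terms: (-20*11 - -5*-34)=-390, (-5*16 - -9*11)=19, (-9*-34 - -20*16)=626; twice the area = |255| = 255; area = 255/2; answer 255/2
Part II: A1 = 255/2; threaded value p + q = 257; d = 7; total draws C(9,4) = 126; favorable C(2,2)*C(7,2) = 21; P = 1/6; answer 1/6
Part III: A2 = 1/6; threaded value p + q = 7; w = -20; remainder = value at the root: 8*(-20)^3 - 1*(-20)^1 + 8 = (-64000) + (20) + (8) = -63972; answer -63972

-63972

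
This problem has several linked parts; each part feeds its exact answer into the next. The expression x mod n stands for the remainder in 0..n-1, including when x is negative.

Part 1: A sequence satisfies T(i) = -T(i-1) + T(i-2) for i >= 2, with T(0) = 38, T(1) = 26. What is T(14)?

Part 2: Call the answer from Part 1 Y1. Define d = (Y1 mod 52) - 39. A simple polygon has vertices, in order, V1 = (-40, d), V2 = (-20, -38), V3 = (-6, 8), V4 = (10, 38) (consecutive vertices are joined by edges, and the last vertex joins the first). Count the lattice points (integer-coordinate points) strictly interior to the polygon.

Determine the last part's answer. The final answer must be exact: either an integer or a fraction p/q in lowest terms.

1185

Part 1: T(2) = -1*(26) + 1*(38) = 12; iterating: T(2)=12, T(3)=14, T(4)=-2, T(5)=16, T(6)=-18, T(7)=34, T(8)=-52, T(9)=86, T(10)=-138, T(11)=224, T(12)=-362, T(13)=586, T(14)=-948; answer -948
Part 2: Y1 = -948; d = 1; cross terms: (-40*-38 - -20*1)=1540, (-20*8 - -6*-38)=-388, (-6*38 - 10*8)=-308, (10*1 - -40*38)=1530; twice the area = |2374| = 2374; area = 1187; boundary points = 1 + 2 + 2 + 1 = 6; strictly interior points = area - boundary/2 + 1 = 1185; answer 1185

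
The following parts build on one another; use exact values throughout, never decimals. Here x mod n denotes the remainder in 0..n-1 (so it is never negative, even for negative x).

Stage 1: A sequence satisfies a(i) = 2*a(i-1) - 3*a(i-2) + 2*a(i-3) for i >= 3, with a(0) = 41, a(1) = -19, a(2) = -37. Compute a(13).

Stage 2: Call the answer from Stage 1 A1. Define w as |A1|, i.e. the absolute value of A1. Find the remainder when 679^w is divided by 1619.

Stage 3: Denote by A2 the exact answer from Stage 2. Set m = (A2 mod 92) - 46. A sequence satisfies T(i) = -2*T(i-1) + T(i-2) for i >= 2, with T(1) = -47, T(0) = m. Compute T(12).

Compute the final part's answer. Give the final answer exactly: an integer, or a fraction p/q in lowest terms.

Stage 1: a(3) = 2*(-37) - 3*(-19) + 2*(41) = 65; iterating: a(3)=65, a(4)=203, a(5)=137, a(6)=-205, a(7)=-415, a(8)=59, a(9)=953, a(10)=899, a(11)=-943, a(12)=-2677, a(13)=-727; answer -727
Stage 2: A1 = -727; w = 727; squarings mod 1619: 679^1=679, 679^2=1245, 679^4=642, 679^8=938, 679^16=727, 679^32=735, 679^64=1098, 679^128=1068, 679^256=848, 679^512=268; 679^727 = 679^1 * 679^2 * 679^4 * 679^16 * 679^64 * 679^128 * 679^512 = 541 (mod 1619); answer 541
Stage 3: A2 = 541; m = 35; T(2) = -2*(-47) + 1*(35) = 129; iterating: T(2)=129, T(3)=-305, T(4)=739, T(5)=-1783, T(6)=4305, T(7)=-10393, T(8)=25091, T(9)=-60575, T(10)=146241, T(11)=-353057, T(12)=852355; answer 852355

852355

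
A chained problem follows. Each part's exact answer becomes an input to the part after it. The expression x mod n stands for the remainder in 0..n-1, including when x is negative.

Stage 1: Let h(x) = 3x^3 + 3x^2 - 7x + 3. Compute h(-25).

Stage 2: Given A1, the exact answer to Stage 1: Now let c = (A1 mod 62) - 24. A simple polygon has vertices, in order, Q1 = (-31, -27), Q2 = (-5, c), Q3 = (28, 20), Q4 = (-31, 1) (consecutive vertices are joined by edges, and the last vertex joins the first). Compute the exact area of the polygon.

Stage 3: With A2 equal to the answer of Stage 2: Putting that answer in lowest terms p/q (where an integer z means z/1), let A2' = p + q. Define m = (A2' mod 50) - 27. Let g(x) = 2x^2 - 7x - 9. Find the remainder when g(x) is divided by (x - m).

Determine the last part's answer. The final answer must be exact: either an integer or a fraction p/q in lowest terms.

481

Stage 1: 3*(-25)^3 + 3*(-25)^2 - 7*(-25)^1 + 3 = (-46875) + (1875) + (175) + (3) = -44822; answer -44822
Stage 2: A1 = -44822; c = -20; cross terms: (-31*-20 - -5*-27)=485, (-5*20 - 28*-20)=460, (28*1 - -31*20)=648, (-31*-27 - -31*1)=868; twice the area = |2461| = 2461; area = 2461/2; answer 2461/2
Stage 3: A2 = 2461/2; threaded value p + q = 2463; m = -14; remainder = value at the root: 2*(-14)^2 - 7*(-14)^1 - 9 = (392) + (98) + (-9) = 481; answer 481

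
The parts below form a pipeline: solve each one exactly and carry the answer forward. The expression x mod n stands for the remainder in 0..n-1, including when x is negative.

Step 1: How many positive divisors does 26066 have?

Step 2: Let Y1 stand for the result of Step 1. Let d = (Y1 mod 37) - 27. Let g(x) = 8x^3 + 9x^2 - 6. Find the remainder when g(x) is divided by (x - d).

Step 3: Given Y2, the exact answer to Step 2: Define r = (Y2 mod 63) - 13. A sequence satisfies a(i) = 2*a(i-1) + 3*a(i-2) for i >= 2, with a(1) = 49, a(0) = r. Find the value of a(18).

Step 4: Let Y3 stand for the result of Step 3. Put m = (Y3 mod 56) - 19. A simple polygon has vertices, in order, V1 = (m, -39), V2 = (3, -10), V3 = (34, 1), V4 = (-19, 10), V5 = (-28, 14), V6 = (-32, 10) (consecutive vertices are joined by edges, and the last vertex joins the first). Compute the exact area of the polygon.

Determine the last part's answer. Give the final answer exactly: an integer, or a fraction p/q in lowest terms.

Step 1: 26066 = 2 * 13033; number of divisors = (1+1) * (1+1) = 4; answer 4
Step 2: Y1 = 4; d = -23; remainder = value at the root: 8*(-23)^3 + 9*(-23)^2 - 6 = (-97336) + (4761) + (-6) = -92581; answer -92581
Step 3: Y2 = -92581; r = 16; a(2) = 2*(49) + 3*(16) = 146; iterating: a(2)=146, a(3)=439, a(4)=1316, a(5)=3949, a(6)=11846, a(7)=35539, a(8)=106616, a(9)=319849, a(10)=959546, a(11)=2878639, a(12)=8635916, a(13)=25907749, a(14)=77723246, a(15)=233169739, a(16)=699509216, a(17)=2098527649, a(18)=6295582946; answer 6295582946
Step 4: Y3 = 6295582946; m = -17; cross terms: (-17*-10 - 3*-39)=287, (3*1 - 34*-10)=343, (34*10 - -19*1)=359, (-19*14 - -28*10)=14, (-28*10 - -32*14)=168, (-32*-39 - -17*10)=1418; twice the area = |2589| = 2589; area = 2589/2; answer 2589/2

2589/2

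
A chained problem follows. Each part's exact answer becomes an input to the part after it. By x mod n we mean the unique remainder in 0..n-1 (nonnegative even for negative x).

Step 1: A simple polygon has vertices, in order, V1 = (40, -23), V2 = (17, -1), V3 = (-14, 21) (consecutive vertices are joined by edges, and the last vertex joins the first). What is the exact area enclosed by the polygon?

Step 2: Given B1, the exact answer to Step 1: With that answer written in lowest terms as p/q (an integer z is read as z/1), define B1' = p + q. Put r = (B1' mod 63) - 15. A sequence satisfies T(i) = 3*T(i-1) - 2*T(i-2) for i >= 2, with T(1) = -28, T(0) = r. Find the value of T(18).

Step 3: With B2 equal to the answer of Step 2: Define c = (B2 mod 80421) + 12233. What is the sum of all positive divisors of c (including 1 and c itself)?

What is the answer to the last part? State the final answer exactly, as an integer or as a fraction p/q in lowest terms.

Step 1: cross terms: (40*-1 - 17*-23)=351, (17*21 - -14*-1)=343, (-14*-23 - 40*21)=-518; twice the area = |176| = 176; area = 88; answer 88
Step 2: B1 = 88; threaded value p + q = 89; r = 11; T(2) = 3*(-28) - 2*(11) = -106; iterating: T(2)=-106, T(3)=-262, T(4)=-574, T(5)=-1198, T(6)=-2446, T(7)=-4942, T(8)=-9934, T(9)=-19918, T(10)=-39886, T(11)=-79822, T(12)=-159694, T(13)=-319438, T(14)=-638926, T(15)=-1277902, T(16)=-2555854, T(17)=-5111758, T(18)=-10223566; answer -10223566
Step 3: B2 = -10223566; c = 82555; 82555 = 5 * 11 * 19 * 79; sigma = (1 + 5) * (1 + 11) * (1 + 19) * (1 + 79) = 6 * 12 * 20 * 80 = 115200; answer 115200

115200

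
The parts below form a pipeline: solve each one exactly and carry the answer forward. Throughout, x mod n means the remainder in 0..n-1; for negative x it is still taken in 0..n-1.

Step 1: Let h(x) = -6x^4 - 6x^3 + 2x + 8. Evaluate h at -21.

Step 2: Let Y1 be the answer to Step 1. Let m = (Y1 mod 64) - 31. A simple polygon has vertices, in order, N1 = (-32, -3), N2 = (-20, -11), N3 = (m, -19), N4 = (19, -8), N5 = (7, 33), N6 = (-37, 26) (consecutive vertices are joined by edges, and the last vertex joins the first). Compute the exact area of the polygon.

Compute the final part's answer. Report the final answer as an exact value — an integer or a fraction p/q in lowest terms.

3987/2

Step 1: -6*(-21)^4 - 6*(-21)^3 + 2*(-21)^1 + 8 = (-1166886) + (55566) + (-42) + (8) = -1111354; answer -1111354
Step 2: Y1 = -1111354; m = -25; cross terms: (-32*-11 - -20*-3)=292, (-20*-19 - -25*-11)=105, (-25*-8 - 19*-19)=561, (19*33 - 7*-8)=683, (7*26 - -37*33)=1403, (-37*-3 - -32*26)=943; twice the area = |3987| = 3987; area = 3987/2; answer 3987/2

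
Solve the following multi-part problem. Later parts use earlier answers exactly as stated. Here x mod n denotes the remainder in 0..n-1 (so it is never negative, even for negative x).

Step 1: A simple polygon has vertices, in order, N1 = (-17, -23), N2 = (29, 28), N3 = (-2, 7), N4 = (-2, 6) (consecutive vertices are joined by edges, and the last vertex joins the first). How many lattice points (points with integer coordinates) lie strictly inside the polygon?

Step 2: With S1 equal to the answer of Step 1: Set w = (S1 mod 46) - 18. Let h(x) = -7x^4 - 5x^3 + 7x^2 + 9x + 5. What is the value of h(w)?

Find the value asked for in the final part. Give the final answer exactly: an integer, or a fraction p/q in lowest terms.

-4775

Step 1: cross terms: (-17*28 - 29*-23)=191, (29*7 - -2*28)=259, (-2*6 - -2*7)=2, (-2*-23 - -17*6)=148; twice the area = |600| = 600; area = 300; boundary points = 1 + 1 + 1 + 1 = 4; strictly interior points = area - boundary/2 + 1 = 299; answer 299
Step 2: S1 = 299; w = 5; -7*(5)^4 - 5*(5)^3 + 7*(5)^2 + 9*(5)^1 + 5 = (-4375) + (-625) + (175) + (45) + (5) = -4775; answer -4775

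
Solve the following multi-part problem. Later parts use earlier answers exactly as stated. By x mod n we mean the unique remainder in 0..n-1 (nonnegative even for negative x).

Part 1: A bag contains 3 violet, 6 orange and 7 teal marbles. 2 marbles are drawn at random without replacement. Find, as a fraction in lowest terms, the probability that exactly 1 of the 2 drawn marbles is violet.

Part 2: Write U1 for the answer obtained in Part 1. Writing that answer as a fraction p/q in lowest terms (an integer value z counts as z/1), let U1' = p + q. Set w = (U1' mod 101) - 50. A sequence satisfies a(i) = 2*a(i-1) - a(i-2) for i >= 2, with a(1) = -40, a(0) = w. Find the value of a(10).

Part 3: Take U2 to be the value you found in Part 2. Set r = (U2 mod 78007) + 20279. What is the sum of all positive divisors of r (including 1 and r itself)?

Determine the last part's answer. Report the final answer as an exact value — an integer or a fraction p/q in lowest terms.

97860

Part 1: total draws C(16,2) = 120; favorable C(3,1)*C(13,1) = 39; P = 13/40; answer 13/40
Part 2: U1 = 13/40; threaded value p + q = 53; w = 3; a(2) = 2*(-40) - 1*(3) = -83; iterating: a(2)=-83, a(3)=-126, a(4)=-169, a(5)=-212, a(6)=-255, a(7)=-298, a(8)=-341, a(9)=-384, a(10)=-427; answer -427
Part 3: U2 = -427; r = 97859; 97859 is prime, so its only divisors are 1 and 97859; sigma = 1 + 97859 = 97860; answer 97860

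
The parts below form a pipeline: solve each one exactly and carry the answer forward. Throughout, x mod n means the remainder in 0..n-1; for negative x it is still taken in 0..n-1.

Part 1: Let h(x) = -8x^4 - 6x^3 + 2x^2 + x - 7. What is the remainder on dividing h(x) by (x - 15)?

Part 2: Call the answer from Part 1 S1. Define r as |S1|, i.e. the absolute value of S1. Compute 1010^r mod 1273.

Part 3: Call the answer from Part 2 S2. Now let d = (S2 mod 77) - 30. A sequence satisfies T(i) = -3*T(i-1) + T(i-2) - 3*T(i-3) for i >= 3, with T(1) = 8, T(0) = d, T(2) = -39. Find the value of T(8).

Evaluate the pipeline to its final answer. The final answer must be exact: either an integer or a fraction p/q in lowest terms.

Part 1: remainder = value at the root: -8*(15)^4 - 6*(15)^3 + 2*(15)^2 + 1*(15)^1 - 7 = (-405000) + (-20250) + (450) + (15) + (-7) = -424792; answer -424792
Part 2: S1 = -424792; r = 424792; squarings mod 1273: 1010^1=1010, 1010^2=427, 1010^4=290, 1010^8=82, 1010^16=359, 1010^32=308, 1010^64=662, 1010^128=332, 1010^256=746, 1010^512=215, 1010^1024=397, 1010^2048=1030, 1010^4096=491, 1010^8192=484, 1010^16384=24, 1010^32768=576, 1010^65536=796, 1010^131072=935, 1010^262144=947; 1010^424792 = 1010^8 * 1010^16 * 1010^64 * 1010^256 * 1010^512 * 1010^2048 * 1010^4096 * 1010^8192 * 1010^16384 * 1010^131072 * 1010^262144 = 225 (mod 1273); answer 225
Part 3: S2 = 225; d = 41; T(3) = -3*(-39) + 1*(8) - 3*(41) = 2; iterating: T(3)=2, T(4)=-69, T(5)=326, T(6)=-1053, T(7)=3692, T(8)=-13107; answer -13107

-13107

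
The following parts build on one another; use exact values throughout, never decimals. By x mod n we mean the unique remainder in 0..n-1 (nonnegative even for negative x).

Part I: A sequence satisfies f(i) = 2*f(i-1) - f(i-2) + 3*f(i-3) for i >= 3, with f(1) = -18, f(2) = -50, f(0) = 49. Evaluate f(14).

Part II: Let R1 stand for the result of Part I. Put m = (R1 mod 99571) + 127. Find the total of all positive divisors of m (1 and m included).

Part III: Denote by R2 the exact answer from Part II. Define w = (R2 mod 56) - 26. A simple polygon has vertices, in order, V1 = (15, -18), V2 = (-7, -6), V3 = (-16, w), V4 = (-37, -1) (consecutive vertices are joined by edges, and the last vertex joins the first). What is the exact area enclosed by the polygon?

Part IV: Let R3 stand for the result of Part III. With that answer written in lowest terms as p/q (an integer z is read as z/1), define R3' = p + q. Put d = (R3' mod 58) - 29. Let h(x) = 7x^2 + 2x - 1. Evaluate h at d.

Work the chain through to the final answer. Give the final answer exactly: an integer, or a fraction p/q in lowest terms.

3431

Part I: f(3) = 2*(-50) - 1*(-18) + 3*(49) = 65; iterating: f(3)=65, f(4)=126, f(5)=37, f(6)=143, f(7)=627, f(8)=1222, f(9)=2246, f(10)=5151, f(11)=11722, f(12)=25031, f(13)=53793, f(14)=117721; answer 117721
Part II: R1 = 117721; m = 18277; 18277 = 7^2 * 373; sigma = (1 + 7 + 49) * (1 + 373) = 57 * 374 = 21318; answer 21318
Part III: R2 = 21318; w = 12; cross terms: (15*-6 - -7*-18)=-216, (-7*12 - -16*-6)=-180, (-16*-1 - -37*12)=460, (-37*-18 - 15*-1)=681; twice the area = |745| = 745; area = 745/2; answer 745/2
Part IV: R3 = 745/2; threaded value p + q = 747; d = 22; 7*(22)^2 + 2*(22)^1 - 1 = (3388) + (44) + (-1) = 3431; answer 3431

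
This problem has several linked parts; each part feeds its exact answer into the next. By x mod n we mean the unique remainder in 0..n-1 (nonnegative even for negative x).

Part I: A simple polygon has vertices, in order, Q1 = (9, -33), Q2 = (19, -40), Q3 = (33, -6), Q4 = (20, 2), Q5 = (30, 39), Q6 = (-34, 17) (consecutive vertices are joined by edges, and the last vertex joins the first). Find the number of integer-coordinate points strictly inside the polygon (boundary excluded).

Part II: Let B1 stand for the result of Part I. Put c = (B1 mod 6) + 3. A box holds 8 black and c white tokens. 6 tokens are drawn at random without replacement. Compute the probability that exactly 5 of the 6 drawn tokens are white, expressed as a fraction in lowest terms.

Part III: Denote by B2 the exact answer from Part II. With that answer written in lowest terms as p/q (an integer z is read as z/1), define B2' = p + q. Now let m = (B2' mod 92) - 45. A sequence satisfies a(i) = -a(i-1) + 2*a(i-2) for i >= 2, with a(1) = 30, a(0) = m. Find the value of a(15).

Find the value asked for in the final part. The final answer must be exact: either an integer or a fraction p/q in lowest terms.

764570

Part I: cross terms: (9*-40 - 19*-33)=267, (19*-6 - 33*-40)=1206, (33*2 - 20*-6)=186, (20*39 - 30*2)=720, (30*17 - -34*39)=1836, (-34*-33 - 9*17)=969; twice the area = |5184| = 5184; area = 2592; boundary points = 1 + 2 + 1 + 1 + 2 + 1 = 8; strictly interior points = area - boundary/2 + 1 = 2589; answer 2589
Part II: B1 = 2589; c = 6; total draws C(14,6) = 3003; favorable C(6,5)*C(8,1) = 48; P = 16/1001; answer 16/1001
Part III: B2 = 16/1001; threaded value p + q = 1017; m = -40; a(2) = -1*(30) + 2*(-40) = -110; iterating: a(2)=-110, a(3)=170, a(4)=-390, a(5)=730, a(6)=-1510, a(7)=2970, a(8)=-5990, a(9)=11930, a(10)=-23910, a(11)=47770, a(12)=-95590, a(13)=191130, a(14)=-382310, a(15)=764570; answer 764570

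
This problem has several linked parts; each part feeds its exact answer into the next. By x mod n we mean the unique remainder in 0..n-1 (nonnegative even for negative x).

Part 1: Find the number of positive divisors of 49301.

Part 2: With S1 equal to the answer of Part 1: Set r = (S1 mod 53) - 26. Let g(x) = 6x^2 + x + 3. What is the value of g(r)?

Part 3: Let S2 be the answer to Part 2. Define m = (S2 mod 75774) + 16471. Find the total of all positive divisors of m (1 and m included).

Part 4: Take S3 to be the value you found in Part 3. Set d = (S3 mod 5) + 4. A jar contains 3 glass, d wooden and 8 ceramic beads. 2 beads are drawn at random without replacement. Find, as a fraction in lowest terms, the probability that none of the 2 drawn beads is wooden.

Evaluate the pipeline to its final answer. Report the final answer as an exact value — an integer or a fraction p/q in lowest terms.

Part 1: 49301 = 7 * 7043; number of divisors = (1+1) * (1+1) = 4; answer 4
Part 2: S1 = 4; r = -22; 6*(-22)^2 + 1*(-22)^1 + 3 = (2904) + (-22) + (3) = 2885; answer 2885
Part 3: S2 = 2885; m = 19356; 19356 = 2^2 * 3 * 1613; sigma = (1 + 2 + 4) * (1 + 3) * (1 + 1613) = 7 * 4 * 1614 = 45192; answer 45192
Part 4: S3 = 45192; d = 6; total draws C(17,2) = 136; favorable C(11,2) = 55; P = 55/136; answer 55/136

55/136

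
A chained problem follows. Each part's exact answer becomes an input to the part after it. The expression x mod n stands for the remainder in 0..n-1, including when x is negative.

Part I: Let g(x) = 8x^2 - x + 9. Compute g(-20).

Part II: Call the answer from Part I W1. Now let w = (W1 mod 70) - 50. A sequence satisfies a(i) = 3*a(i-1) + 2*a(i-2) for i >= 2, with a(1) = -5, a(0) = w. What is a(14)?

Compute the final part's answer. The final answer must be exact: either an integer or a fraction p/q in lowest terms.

-359130193

Part I: 8*(-20)^2 - 1*(-20)^1 + 9 = (3200) + (20) + (9) = 3229; answer 3229
Part II: W1 = 3229; w = -41; a(2) = 3*(-5) + 2*(-41) = -97; iterating: a(2)=-97, a(3)=-301, a(4)=-1097, a(5)=-3893, a(6)=-13873, a(7)=-49405, a(8)=-175961, a(9)=-626693, a(10)=-2232001, a(11)=-7949389, a(12)=-28312169, a(13)=-100835285, a(14)=-359130193; answer -359130193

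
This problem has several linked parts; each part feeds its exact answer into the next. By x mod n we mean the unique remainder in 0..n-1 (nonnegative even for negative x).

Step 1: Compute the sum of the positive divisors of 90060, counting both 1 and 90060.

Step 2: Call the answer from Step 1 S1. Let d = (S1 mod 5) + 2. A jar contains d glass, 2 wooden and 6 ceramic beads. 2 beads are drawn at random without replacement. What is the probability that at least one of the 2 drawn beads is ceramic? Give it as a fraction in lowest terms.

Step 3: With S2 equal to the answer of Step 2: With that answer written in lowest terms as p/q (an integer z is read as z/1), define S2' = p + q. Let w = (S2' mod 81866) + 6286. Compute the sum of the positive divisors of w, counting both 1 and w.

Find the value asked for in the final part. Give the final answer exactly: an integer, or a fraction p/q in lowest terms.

12096

Step 1: 90060 = 2^2 * 3 * 5 * 19 * 79; sigma = (1 + 2 + 4) * (1 + 3) * (1 + 5) * (1 + 19) * (1 + 79) = 7 * 4 * 6 * 20 * 80 = 268800; answer 268800
Step 2: S1 = 268800; d = 2; total draws C(10,2) = 45; complement C(4,2) = 6; favorable 45 - 6 = 39; P = 13/15; answer 13/15
Step 3: S2 = 13/15; threaded value p + q = 28; w = 6314; 6314 = 2 * 7 * 11 * 41; sigma = (1 + 2) * (1 + 7) * (1 + 11) * (1 + 41) = 3 * 8 * 12 * 42 = 12096; answer 12096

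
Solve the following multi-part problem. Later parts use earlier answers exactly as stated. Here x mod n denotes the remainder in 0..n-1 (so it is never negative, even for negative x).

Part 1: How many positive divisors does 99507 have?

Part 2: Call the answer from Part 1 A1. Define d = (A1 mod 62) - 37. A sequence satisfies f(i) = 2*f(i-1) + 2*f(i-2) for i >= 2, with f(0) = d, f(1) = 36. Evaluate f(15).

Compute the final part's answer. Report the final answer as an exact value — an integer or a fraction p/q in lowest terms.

Part 1: 99507 = 3 * 41 * 809; number of divisors = (1+1) * (1+1) * (1+1) = 8; answer 8
Part 2: A1 = 8; d = -29; f(2) = 2*(36) + 2*(-29) = 14; iterating: f(2)=14, f(3)=100, f(4)=228, f(5)=656, f(6)=1768, f(7)=4848, f(8)=13232, f(9)=36160, f(10)=98784, f(11)=269888, f(12)=737344, f(13)=2014464, f(14)=5503616, f(15)=15036160; answer 15036160

15036160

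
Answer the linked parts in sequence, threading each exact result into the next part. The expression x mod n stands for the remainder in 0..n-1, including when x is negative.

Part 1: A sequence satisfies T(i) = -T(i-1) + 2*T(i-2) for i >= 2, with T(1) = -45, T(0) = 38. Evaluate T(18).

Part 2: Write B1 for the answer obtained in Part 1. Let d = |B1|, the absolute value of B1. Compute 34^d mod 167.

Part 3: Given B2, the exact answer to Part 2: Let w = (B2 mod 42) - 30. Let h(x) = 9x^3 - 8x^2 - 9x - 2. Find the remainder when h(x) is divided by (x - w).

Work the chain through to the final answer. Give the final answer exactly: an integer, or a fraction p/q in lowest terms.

Part 1: T(2) = -1*(-45) + 2*(38) = 121; iterating: T(2)=121, T(3)=-211, T(4)=453, T(5)=-875, T(6)=1781, T(7)=-3531, T(8)=7093, T(9)=-14155, T(10)=28341, T(11)=-56651, T(12)=113333, T(13)=-226635, T(14)=453301, T(15)=-906571, T(16)=1813173, T(17)=-3626315, T(18)=7252661; answer 7252661
Part 2: B1 = 7252661; d = 7252661; squarings mod 167: 34^1=34, 34^2=154, 34^4=2, 34^8=4, 34^16=16, 34^32=89, 34^64=72, 34^128=7, 34^256=49, 34^512=63, 34^1024=128, 34^2048=18, 34^4096=157, 34^8192=100, 34^16384=147, 34^32768=66, 34^65536=14, 34^131072=29, 34^262144=6, 34^524288=36, 34^1048576=127, 34^2097152=97, 34^4194304=57; 34^7252661 = 34^1 * 34^4 * 34^16 * 34^32 * 34^128 * 34^512 * 34^2048 * 34^8192 * 34^32768 * 34^131072 * 34^262144 * 34^524288 * 34^2097152 * 34^4194304 = 143 (mod 167); answer 143
Part 3: B2 = 143; w = -13; remainder = value at the root: 9*(-13)^3 - 8*(-13)^2 - 9*(-13)^1 - 2 = (-19773) + (-1352) + (117) + (-2) = -21010; answer -21010

-21010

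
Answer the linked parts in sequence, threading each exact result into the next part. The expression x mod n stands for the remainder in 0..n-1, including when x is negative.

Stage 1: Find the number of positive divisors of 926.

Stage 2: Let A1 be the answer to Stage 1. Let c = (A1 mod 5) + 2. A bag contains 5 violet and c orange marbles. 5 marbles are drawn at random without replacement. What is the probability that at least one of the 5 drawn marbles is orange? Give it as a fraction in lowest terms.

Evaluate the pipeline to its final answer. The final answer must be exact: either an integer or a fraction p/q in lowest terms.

Stage 1: 926 = 2 * 463; number of divisors = (1+1) * (1+1) = 4; answer 4
Stage 2: A1 = 4; c = 6; total draws C(11,5) = 462; complement C(5,5) = 1; favorable 462 - 1 = 461; P = 461/462; answer 461/462

461/462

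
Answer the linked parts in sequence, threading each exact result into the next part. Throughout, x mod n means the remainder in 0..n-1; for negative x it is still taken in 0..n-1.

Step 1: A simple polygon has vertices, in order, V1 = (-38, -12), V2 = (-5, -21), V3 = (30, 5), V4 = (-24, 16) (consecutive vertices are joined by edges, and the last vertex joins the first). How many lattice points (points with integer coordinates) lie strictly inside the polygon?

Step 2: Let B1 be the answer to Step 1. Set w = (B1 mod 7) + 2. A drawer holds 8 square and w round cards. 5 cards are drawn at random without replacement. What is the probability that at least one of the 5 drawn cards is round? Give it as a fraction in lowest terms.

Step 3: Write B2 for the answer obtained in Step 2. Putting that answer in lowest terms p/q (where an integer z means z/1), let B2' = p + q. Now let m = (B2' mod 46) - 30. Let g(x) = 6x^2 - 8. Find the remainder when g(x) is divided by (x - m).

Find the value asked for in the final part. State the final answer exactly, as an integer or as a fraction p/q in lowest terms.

Step 1: cross terms: (-38*-21 - -5*-12)=738, (-5*5 - 30*-21)=605, (30*16 - -24*5)=600, (-24*-12 - -38*16)=896; twice the area = |2839| = 2839; area = 2839/2; boundary points = 3 + 1 + 1 + 14 = 19; strictly interior points = area - boundary/2 + 1 = 1411; answer 1411
Step 2: B1 = 1411; w = 6; total draws C(14,5) = 2002; complement C(8,5) = 56; favorable 2002 - 56 = 1946; P = 139/143; answer 139/143
Step 3: B2 = 139/143; threaded value p + q = 282; m = -24; remainder = value at the root: 6*(-24)^2 - 8 = (3456) + (-8) = 3448; answer 3448

3448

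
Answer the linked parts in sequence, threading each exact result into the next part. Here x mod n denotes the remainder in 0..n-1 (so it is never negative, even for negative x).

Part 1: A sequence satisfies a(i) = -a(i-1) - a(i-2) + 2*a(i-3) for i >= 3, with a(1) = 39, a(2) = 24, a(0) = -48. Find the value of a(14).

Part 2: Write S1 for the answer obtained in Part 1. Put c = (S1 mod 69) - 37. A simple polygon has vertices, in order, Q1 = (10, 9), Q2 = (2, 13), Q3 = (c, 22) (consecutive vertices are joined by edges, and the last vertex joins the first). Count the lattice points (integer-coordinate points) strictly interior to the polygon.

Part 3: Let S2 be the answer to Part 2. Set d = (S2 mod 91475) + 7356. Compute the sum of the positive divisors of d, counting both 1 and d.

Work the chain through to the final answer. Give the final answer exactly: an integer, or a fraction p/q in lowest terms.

11808

Part 1: a(3) = -1*(24) - 1*(39) + 2*(-48) = -159; iterating: a(3)=-159, a(4)=213, a(5)=-6, a(6)=-525, a(7)=957, a(8)=-444, a(9)=-1563, a(10)=3921, a(11)=-3246, a(12)=-3801, a(13)=14889, a(14)=-17580; answer -17580
Part 2: S1 = -17580; c = -22; cross terms: (10*13 - 2*9)=112, (2*22 - -22*13)=330, (-22*9 - 10*22)=-418; twice the area = |24| = 24; area = 12; boundary points = 4 + 3 + 1 = 8; strictly interior points = area - boundary/2 + 1 = 9; answer 9
Part 3: S2 = 9; d = 7365; 7365 = 3 * 5 * 491; sigma = (1 + 3) * (1 + 5) * (1 + 491) = 4 * 6 * 492 = 11808; answer 11808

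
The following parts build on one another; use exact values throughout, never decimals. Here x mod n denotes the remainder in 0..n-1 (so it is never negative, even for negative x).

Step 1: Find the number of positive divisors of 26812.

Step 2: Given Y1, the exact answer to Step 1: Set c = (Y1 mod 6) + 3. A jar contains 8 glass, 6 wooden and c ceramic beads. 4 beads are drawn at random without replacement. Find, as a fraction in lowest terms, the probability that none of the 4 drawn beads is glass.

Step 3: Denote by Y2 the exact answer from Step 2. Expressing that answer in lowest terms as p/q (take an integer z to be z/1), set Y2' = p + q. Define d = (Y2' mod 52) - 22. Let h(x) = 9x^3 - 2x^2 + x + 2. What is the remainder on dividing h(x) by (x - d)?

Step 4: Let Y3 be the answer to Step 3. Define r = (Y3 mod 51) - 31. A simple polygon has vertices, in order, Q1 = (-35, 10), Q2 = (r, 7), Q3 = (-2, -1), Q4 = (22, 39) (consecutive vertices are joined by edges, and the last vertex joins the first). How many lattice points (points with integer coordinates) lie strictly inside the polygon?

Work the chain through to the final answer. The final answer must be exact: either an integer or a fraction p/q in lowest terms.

Step 1: 26812 = 2^2 * 6703; number of divisors = (2+1) * (1+1) = 6; answer 6
Step 2: Y1 = 6; c = 3; total draws C(17,4) = 2380; favorable C(9,4) = 126; P = 9/170; answer 9/170
Step 3: Y2 = 9/170; threaded value p + q = 179; d = 1; remainder = value at the root: 9*(1)^3 - 2*(1)^2 + 1*(1)^1 + 2 = (9) + (-2) + (1) + (2) = 10; answer 10
Step 4: Y3 = 10; r = -21; cross terms: (-35*7 - -21*10)=-35, (-21*-1 - -2*7)=35, (-2*39 - 22*-1)=-56, (22*10 - -35*39)=1585; twice the area = |1529| = 1529; area = 1529/2; boundary points = 1 + 1 + 8 + 1 = 11; strictly interior points = area - boundary/2 + 1 = 760; answer 760

760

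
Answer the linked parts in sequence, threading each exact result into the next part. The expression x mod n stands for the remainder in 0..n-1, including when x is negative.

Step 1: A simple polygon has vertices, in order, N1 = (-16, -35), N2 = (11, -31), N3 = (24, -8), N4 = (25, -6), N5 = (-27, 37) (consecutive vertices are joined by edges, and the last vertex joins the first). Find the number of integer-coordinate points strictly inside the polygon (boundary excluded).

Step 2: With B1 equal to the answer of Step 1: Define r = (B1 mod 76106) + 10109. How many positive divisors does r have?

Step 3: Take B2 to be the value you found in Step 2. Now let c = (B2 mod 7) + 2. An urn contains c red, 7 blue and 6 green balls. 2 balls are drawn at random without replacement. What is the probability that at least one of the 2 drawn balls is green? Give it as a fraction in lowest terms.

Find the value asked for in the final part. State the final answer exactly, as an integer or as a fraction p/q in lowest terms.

Step 1: cross terms: (-16*-31 - 11*-35)=881, (11*-8 - 24*-31)=656, (24*-6 - 25*-8)=56, (25*37 - -27*-6)=763, (-27*-35 - -16*37)=1537; twice the area = |3893| = 3893; area = 3893/2; boundary points = 1 + 1 + 1 + 1 + 1 = 5; strictly interior points = area - boundary/2 + 1 = 1945; answer 1945
Step 2: B1 = 1945; r = 12054; 12054 = 2 * 3 * 7^2 * 41; number of divisors = (1+1) * (1+1) * (2+1) * (1+1) = 24; answer 24
Step 3: B2 = 24; c = 5; total draws C(18,2) = 153; complement C(12,2) = 66; favorable 153 - 66 = 87; P = 29/51; answer 29/51

29/51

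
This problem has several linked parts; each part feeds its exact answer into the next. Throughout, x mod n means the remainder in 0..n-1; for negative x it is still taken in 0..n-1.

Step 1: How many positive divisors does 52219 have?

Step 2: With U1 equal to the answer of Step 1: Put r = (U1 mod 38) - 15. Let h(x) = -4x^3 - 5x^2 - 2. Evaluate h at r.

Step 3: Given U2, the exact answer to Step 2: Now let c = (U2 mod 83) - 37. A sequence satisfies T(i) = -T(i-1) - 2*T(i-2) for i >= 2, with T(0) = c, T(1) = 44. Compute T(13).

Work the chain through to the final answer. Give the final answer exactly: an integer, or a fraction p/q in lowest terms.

2836

Step 1: 52219 = 79 * 661; number of divisors = (1+1) * (1+1) = 4; answer 4
Step 2: U1 = 4; r = -11; -4*(-11)^3 - 5*(-11)^2 - 2 = (5324) + (-605) + (-2) = 4717; answer 4717
Step 3: U2 = 4717; c = 32; T(2) = -1*(44) - 2*(32) = -108; iterating: T(2)=-108, T(3)=20, T(4)=196, T(5)=-236, T(6)=-156, T(7)=628, T(8)=-316, T(9)=-940, T(10)=1572, T(11)=308, T(12)=-3452, T(13)=2836; answer 2836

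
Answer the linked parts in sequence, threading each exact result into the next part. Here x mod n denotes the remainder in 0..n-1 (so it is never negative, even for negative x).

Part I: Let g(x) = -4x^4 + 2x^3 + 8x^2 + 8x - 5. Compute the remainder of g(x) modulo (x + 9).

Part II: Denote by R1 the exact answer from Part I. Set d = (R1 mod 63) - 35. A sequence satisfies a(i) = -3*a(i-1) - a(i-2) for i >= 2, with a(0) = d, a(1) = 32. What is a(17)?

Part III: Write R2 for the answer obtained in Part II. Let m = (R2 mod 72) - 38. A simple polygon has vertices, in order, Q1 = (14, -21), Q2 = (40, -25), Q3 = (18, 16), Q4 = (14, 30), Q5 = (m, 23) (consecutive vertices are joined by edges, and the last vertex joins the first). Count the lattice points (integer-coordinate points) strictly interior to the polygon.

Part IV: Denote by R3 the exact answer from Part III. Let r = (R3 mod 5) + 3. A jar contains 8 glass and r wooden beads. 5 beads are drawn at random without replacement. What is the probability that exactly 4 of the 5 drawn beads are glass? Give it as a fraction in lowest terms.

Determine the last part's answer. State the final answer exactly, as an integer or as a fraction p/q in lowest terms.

35/99

Part I: remainder = value at the root: -4*(-9)^4 + 2*(-9)^3 + 8*(-9)^2 + 8*(-9)^1 - 5 = (-26244) + (-1458) + (648) + (-72) + (-5) = -27131; answer -27131
Part II: R1 = -27131; d = -13; a(2) = -3*(32) - 1*(-13) = -83; iterating: a(2)=-83, a(3)=217, a(4)=-568, a(5)=1487, a(6)=-3893, a(7)=10192, a(8)=-26683, a(9)=69857, a(10)=-182888, a(11)=478807, a(12)=-1253533, a(13)=3281792, a(14)=-8591843, a(15)=22493737, a(16)=-58889368, a(17)=154174367; answer 154174367
Part III: R2 = 154174367; m = 9; cross terms: (14*-25 - 40*-21)=490, (40*16 - 18*-25)=1090, (18*30 - 14*16)=316, (14*23 - 9*30)=52, (9*-21 - 14*23)=-511; twice the area = |1437| = 1437; area = 1437/2; boundary points = 2 + 1 + 2 + 1 + 1 = 7; strictly interior points = area - boundary/2 + 1 = 716; answer 716
Part IV: R3 = 716; r = 4; total draws C(12,5) = 792; favorable C(8,4)*C(4,1) = 280; P = 35/99; answer 35/99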